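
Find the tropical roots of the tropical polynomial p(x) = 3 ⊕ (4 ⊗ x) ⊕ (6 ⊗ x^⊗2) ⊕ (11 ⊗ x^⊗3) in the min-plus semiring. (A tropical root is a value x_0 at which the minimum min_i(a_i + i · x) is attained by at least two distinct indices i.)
Roots: {-5, -2, -1}

Each tropical root is a break point of the lower envelope of the lines y = a_i + i · x (there are 4 lines, with slopes 0, 1, ..., 3). Only the lines that attain the minimum somewhere contribute to roots; other lines are dominated. Here the surviving (envelope) indices are i = 3, i = 2, i = 1, i = 0.
Intersections between consecutive envelope lines give the roots: for adjacent envelope indices i < j the intersection is x = (a_i − a_j) / (j − i). Reading off the sorted break points: {-5, -2, -1}.
Verification: at each break x_0, at least two indices attain the minimum of min_i(a_i + i · x_0).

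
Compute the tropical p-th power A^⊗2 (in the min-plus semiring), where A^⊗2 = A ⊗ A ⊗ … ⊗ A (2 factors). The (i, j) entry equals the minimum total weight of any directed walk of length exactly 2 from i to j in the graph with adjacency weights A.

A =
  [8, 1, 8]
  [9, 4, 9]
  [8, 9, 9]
A^⊗2 =
  [10, 5, 10]
  [13, 8, 13]
  [16, 9, 16]

Each entry (A^⊗2)_ij equals the minimum over all length-2 walks i = v_0 → v_1 → … → v_2 = j of Σ_t A[v_t][v_{t+1}]. For example, for (i, j) = (0, 2) we minimise over 3 possible intermediate vertex sequences; the minimum is 10, attained along the walk 0 → 1 → 2.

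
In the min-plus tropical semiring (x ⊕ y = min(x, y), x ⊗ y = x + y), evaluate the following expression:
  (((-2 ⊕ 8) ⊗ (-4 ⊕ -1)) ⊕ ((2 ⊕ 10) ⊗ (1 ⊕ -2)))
(((-2 ⊕ 8) ⊗ (-4 ⊕ -1)) ⊕ ((2 ⊕ 10) ⊗ (1 ⊕ -2))) = -6

Expand innermost to outermost. Recall ⊕ takes the minimum of its arguments and ⊗ takes their sum. Working out the expression (((-2 ⊕ 8) ⊗ (-4 ⊕ -1)) ⊕ ((2 ⊕ 10) ⊗ (1 ⊕ -2))) gives -6.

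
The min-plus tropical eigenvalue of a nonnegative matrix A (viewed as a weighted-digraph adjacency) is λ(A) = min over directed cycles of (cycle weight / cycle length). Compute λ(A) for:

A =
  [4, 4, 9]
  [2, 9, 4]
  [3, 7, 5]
λ(A) = 3

Enumerate directed cycles and compute their means (weight / length). Sample:
  cycle 0 → 0: weight = 4, length = 1, mean = 4/1 ≈ 4.000
  cycle 1 → 1: weight = 9, length = 1, mean = 9/1 ≈ 9.000
  cycle 2 → 2: weight = 5, length = 1, mean = 5/1 ≈ 5.000
  cycle 0 → 1 → 0: weight = 6, length = 2, mean = 6/2 ≈ 3.000
  cycle 0 → 2 → 0: weight = 12, length = 2, mean = 12/2 ≈ 6.000
  cycle 1 → 0 → 1: weight = 6, length = 2, mean = 6/2 ≈ 3.000
Minimum mean = 3.000, attained e.g. along the cycle 0 → 1 → 0 with weight 6 and length 2. So λ(A) = 6/2 = 3.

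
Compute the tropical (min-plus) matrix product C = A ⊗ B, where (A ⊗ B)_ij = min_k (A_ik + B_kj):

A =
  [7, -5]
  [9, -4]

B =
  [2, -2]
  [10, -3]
A ⊗ B =
  [5, -8]
  [6, -7]

Apply the min-plus product entry-by-entry:
  C[0][0] = min over k of (A[0][0] + B[0][0] = 7 + 2 = 9, A[0][1] + B[1][0] = -5 + 10 = 5) = 5 (attained at k = 1)
  C[0][1] = min over k of (A[0][0] + B[0][1] = 7 + -2 = 5, A[0][1] + B[1][1] = -5 + -3 = -8) = -8 (attained at k = 1)
  C[1][0] = min over k of (A[1][0] + B[0][0] = 9 + 2 = 11, A[1][1] + B[1][0] = -4 + 10 = 6) = 6 (attained at k = 1)
  C[1][1] = min over k of (A[1][0] + B[0][1] = 9 + -2 = 7, A[1][1] + B[1][1] = -4 + -3 = -7) = -7 (attained at k = 1)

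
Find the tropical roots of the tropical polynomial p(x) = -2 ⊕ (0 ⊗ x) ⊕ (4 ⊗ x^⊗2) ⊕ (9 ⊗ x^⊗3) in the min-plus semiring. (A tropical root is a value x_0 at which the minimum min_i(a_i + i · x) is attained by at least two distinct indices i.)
Roots: {-5, -4, -2}

Each tropical root is a break point of the lower envelope of the lines y = a_i + i · x (there are 4 lines, with slopes 0, 1, ..., 3). Only the lines that attain the minimum somewhere contribute to roots; other lines are dominated. Here the surviving (envelope) indices are i = 3, i = 2, i = 1, i = 0.
Intersections between consecutive envelope lines give the roots: for adjacent envelope indices i < j the intersection is x = (a_i − a_j) / (j − i). Reading off the sorted break points: {-5, -4, -2}.
Verification: at each break x_0, at least two indices attain the minimum of min_i(a_i + i · x_0).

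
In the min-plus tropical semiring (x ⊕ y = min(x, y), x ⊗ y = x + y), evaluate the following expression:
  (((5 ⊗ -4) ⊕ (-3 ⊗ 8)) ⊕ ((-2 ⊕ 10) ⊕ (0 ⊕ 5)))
(((5 ⊗ -4) ⊕ (-3 ⊗ 8)) ⊕ ((-2 ⊕ 10) ⊕ (0 ⊕ 5))) = -2

Expand innermost to outermost. Recall ⊕ takes the minimum of its arguments and ⊗ takes their sum. Working out the expression (((5 ⊗ -4) ⊕ (-3 ⊗ 8)) ⊕ ((-2 ⊕ 10) ⊕ (0 ⊕ 5))) gives -2.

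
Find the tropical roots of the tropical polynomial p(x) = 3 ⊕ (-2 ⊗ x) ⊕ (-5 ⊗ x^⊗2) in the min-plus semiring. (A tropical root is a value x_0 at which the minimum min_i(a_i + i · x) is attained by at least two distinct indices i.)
Roots: {3, 5}

Each tropical root is a break point of the lower envelope of the lines y = a_i + i · x (there are 3 lines, with slopes 0, 1, ..., 2). Only the lines that attain the minimum somewhere contribute to roots; other lines are dominated. Here the surviving (envelope) indices are i = 2, i = 1, i = 0.
Intersections between consecutive envelope lines give the roots: for adjacent envelope indices i < j the intersection is x = (a_i − a_j) / (j − i). Reading off the sorted break points: {3, 5}.
Verification: at each break x_0, at least two indices attain the minimum of min_i(a_i + i · x_0).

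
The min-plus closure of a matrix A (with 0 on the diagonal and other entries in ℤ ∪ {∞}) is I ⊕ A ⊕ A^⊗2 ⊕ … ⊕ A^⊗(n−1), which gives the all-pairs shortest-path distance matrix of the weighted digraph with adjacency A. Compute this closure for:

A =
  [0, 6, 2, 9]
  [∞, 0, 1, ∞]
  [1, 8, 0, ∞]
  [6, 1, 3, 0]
Closure =
  [0, 6, 2, 9]
  [2, 0, 1, 11]
  [1, 7, 0, 10]
  [3, 1, 2, 0]

This is the Floyd-Warshall all-pairs shortest-path computation. For each intermediate vertex k = 0, 1, …, 3, update dist[i][j] ← min(dist[i][j], dist[i][k] + dist[k][j]). The final matrix gives, for each (i, j), the minimum total weight of any directed path from i to j (possibly empty when i = j).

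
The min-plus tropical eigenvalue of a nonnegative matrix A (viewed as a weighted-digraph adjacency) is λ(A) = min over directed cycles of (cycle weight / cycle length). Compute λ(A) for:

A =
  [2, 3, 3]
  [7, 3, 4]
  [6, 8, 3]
λ(A) = 2

Enumerate directed cycles and compute their means (weight / length). Sample:
  cycle 0 → 0: weight = 2, length = 1, mean = 2/1 ≈ 2.000
  cycle 1 → 1: weight = 3, length = 1, mean = 3/1 ≈ 3.000
  cycle 2 → 2: weight = 3, length = 1, mean = 3/1 ≈ 3.000
  cycle 0 → 1 → 0: weight = 10, length = 2, mean = 10/2 ≈ 5.000
  cycle 0 → 2 → 0: weight = 9, length = 2, mean = 9/2 ≈ 4.500
  cycle 1 → 0 → 1: weight = 10, length = 2, mean = 10/2 ≈ 5.000
Minimum mean = 2.000, attained e.g. along the cycle 0 → 0 with weight 2 and length 1. So λ(A) = 2/1 = 2.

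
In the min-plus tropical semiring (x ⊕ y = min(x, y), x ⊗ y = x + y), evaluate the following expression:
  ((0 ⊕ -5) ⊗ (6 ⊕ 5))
((0 ⊕ -5) ⊗ (6 ⊕ 5)) = 0

Expand innermost to outermost. Recall ⊕ takes the minimum of its arguments and ⊗ takes their sum. Working out the expression ((0 ⊕ -5) ⊗ (6 ⊕ 5)) gives 0.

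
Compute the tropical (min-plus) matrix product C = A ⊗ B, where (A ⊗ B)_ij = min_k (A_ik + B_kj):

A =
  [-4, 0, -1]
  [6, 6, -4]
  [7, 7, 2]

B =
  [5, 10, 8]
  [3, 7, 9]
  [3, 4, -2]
A ⊗ B =
  [1, 3, -3]
  [-1, 0, -6]
  [5, 6, 0]

Apply the min-plus product entry-by-entry:
  C[0][0] = min over k of (A[0][0] + B[0][0] = -4 + 5 = 1, A[0][1] + B[1][0] = 0 + 3 = 3, A[0][2] + B[2][0] = -1 + 3 = 2) = 1 (attained at k = 0)
  C[0][1] = min over k of (A[0][0] + B[0][1] = -4 + 10 = 6, A[0][1] + B[1][1] = 0 + 7 = 7, A[0][2] + B[2][1] = -1 + 4 = 3) = 3 (attained at k = 2)
  C[0][2] = min over k of (A[0][0] + B[0][2] = -4 + 8 = 4, A[0][1] + B[1][2] = 0 + 9 = 9, A[0][2] + B[2][2] = -1 + -2 = -3) = -3 (attained at k = 2)
  C[1][0] = min over k of (A[1][0] + B[0][0] = 6 + 5 = 11, A[1][1] + B[1][0] = 6 + 3 = 9, A[1][2] + B[2][0] = -4 + 3 = -1) = -1 (attained at k = 2)
  C[1][1] = min over k of (A[1][0] + B[0][1] = 6 + 10 = 16, A[1][1] + B[1][1] = 6 + 7 = 13, A[1][2] + B[2][1] = -4 + 4 = 0) = 0 (attained at k = 2)
  C[1][2] = min over k of (A[1][0] + B[0][2] = 6 + 8 = 14, A[1][1] + B[1][2] = 6 + 9 = 15, A[1][2] + B[2][2] = -4 + -2 = -6) = -6 (attained at k = 2)
  C[2][0] = min over k of (A[2][0] + B[0][0] = 7 + 5 = 12, A[2][1] + B[1][0] = 7 + 3 = 10, A[2][2] + B[2][0] = 2 + 3 = 5) = 5 (attained at k = 2)
  C[2][1] = min over k of (A[2][0] + B[0][1] = 7 + 10 = 17, A[2][1] + B[1][1] = 7 + 7 = 14, A[2][2] + B[2][1] = 2 + 4 = 6) = 6 (attained at k = 2)
  C[2][2] = min over k of (A[2][0] + B[0][2] = 7 + 8 = 15, A[2][1] + B[1][2] = 7 + 9 = 16, A[2][2] + B[2][2] = 2 + -2 = 0) = 0 (attained at k = 2)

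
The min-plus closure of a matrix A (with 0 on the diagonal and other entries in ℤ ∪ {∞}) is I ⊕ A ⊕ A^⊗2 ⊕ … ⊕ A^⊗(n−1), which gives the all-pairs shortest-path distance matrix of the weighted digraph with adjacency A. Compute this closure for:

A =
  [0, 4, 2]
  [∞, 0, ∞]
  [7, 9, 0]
Closure =
  [0, 4, 2]
  [∞, 0, ∞]
  [7, 9, 0]

This is the Floyd-Warshall all-pairs shortest-path computation. For each intermediate vertex k = 0, 1, …, 2, update dist[i][j] ← min(dist[i][j], dist[i][k] + dist[k][j]). The final matrix gives, for each (i, j), the minimum total weight of any directed path from i to j (possibly empty when i = j).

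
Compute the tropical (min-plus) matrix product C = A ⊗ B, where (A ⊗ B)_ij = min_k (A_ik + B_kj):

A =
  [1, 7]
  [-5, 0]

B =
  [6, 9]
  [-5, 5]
A ⊗ B =
  [2, 10]
  [-5, 4]

Apply the min-plus product entry-by-entry:
  C[0][0] = min over k of (A[0][0] + B[0][0] = 1 + 6 = 7, A[0][1] + B[1][0] = 7 + -5 = 2) = 2 (attained at k = 1)
  C[0][1] = min over k of (A[0][0] + B[0][1] = 1 + 9 = 10, A[0][1] + B[1][1] = 7 + 5 = 12) = 10 (attained at k = 0)
  C[1][0] = min over k of (A[1][0] + B[0][0] = -5 + 6 = 1, A[1][1] + B[1][0] = 0 + -5 = -5) = -5 (attained at k = 1)
  C[1][1] = min over k of (A[1][0] + B[0][1] = -5 + 9 = 4, A[1][1] + B[1][1] = 0 + 5 = 5) = 4 (attained at k = 0)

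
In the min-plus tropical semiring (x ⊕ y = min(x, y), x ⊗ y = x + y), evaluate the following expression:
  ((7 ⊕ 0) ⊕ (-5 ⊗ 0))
((7 ⊕ 0) ⊕ (-5 ⊗ 0)) = -5

Expand innermost to outermost. Recall ⊕ takes the minimum of its arguments and ⊗ takes their sum. Working out the expression ((7 ⊕ 0) ⊕ (-5 ⊗ 0)) gives -5.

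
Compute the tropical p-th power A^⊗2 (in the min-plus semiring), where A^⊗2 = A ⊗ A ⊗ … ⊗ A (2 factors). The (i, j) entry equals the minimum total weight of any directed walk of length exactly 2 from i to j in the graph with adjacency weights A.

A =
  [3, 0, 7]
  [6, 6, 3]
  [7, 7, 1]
A^⊗2 =
  [6, 3, 3]
  [9, 6, 4]
  [8, 7, 2]

Each entry (A^⊗2)_ij equals the minimum over all length-2 walks i = v_0 → v_1 → … → v_2 = j of Σ_t A[v_t][v_{t+1}]. For example, for (i, j) = (0, 2) we minimise over 3 possible intermediate vertex sequences; the minimum is 3, attained along the walk 0 → 1 → 2.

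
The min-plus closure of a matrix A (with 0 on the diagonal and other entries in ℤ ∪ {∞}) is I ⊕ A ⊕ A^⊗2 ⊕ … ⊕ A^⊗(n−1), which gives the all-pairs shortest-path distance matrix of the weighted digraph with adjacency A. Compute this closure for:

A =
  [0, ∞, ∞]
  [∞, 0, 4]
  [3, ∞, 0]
Closure =
  [0, ∞, ∞]
  [7, 0, 4]
  [3, ∞, 0]

This is the Floyd-Warshall all-pairs shortest-path computation. For each intermediate vertex k = 0, 1, …, 2, update dist[i][j] ← min(dist[i][j], dist[i][k] + dist[k][j]). The final matrix gives, for each (i, j), the minimum total weight of any directed path from i to j (possibly empty when i = j).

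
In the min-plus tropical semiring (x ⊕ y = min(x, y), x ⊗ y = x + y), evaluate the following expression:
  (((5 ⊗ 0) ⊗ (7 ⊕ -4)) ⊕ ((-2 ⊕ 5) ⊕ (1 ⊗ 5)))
(((5 ⊗ 0) ⊗ (7 ⊕ -4)) ⊕ ((-2 ⊕ 5) ⊕ (1 ⊗ 5))) = -2

Expand innermost to outermost. Recall ⊕ takes the minimum of its arguments and ⊗ takes their sum. Working out the expression (((5 ⊗ 0) ⊗ (7 ⊕ -4)) ⊕ ((-2 ⊕ 5) ⊕ (1 ⊗ 5))) gives -2.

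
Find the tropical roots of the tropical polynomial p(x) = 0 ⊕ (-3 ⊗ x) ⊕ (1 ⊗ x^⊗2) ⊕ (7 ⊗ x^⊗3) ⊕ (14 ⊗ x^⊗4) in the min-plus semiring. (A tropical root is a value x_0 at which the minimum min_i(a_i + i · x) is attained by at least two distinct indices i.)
Roots: {-7, -6, -4, 3}

Each tropical root is a break point of the lower envelope of the lines y = a_i + i · x (there are 5 lines, with slopes 0, 1, ..., 4). Only the lines that attain the minimum somewhere contribute to roots; other lines are dominated. Here the surviving (envelope) indices are i = 4, i = 3, i = 2, i = 1, i = 0.
Intersections between consecutive envelope lines give the roots: for adjacent envelope indices i < j the intersection is x = (a_i − a_j) / (j − i). Reading off the sorted break points: {-7, -6, -4, 3}.
Verification: at each break x_0, at least two indices attain the minimum of min_i(a_i + i · x_0).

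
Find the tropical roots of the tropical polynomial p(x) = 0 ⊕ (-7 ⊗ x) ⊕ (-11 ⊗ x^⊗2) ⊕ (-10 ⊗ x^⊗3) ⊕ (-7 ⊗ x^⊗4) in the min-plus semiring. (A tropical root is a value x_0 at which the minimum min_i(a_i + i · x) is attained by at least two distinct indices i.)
Roots: {-3, -1, 4, 7}

Each tropical root is a break point of the lower envelope of the lines y = a_i + i · x (there are 5 lines, with slopes 0, 1, ..., 4). Only the lines that attain the minimum somewhere contribute to roots; other lines are dominated. Here the surviving (envelope) indices are i = 4, i = 3, i = 2, i = 1, i = 0.
Intersections between consecutive envelope lines give the roots: for adjacent envelope indices i < j the intersection is x = (a_i − a_j) / (j − i). Reading off the sorted break points: {-3, -1, 4, 7}.
Verification: at each break x_0, at least two indices attain the minimum of min_i(a_i + i · x_0).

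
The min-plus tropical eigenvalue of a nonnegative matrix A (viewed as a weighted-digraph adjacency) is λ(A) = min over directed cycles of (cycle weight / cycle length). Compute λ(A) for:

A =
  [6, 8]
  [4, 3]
λ(A) = 3

Enumerate directed cycles and compute their means (weight / length). Sample:
  cycle 0 → 0: weight = 6, length = 1, mean = 6/1 ≈ 6.000
  cycle 1 → 1: weight = 3, length = 1, mean = 3/1 ≈ 3.000
  cycle 0 → 1 → 0: weight = 12, length = 2, mean = 12/2 ≈ 6.000
  cycle 1 → 0 → 1: weight = 12, length = 2, mean = 12/2 ≈ 6.000
Minimum mean = 3.000, attained e.g. along the cycle 1 → 1 with weight 3 and length 1. So λ(A) = 3/1 = 3.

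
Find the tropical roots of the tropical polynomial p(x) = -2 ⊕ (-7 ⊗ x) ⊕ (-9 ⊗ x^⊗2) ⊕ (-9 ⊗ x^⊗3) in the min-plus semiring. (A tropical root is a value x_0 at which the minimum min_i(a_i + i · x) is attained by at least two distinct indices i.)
Roots: {0, 2, 5}

Each tropical root is a break point of the lower envelope of the lines y = a_i + i · x (there are 4 lines, with slopes 0, 1, ..., 3). Only the lines that attain the minimum somewhere contribute to roots; other lines are dominated. Here the surviving (envelope) indices are i = 3, i = 2, i = 1, i = 0.
Intersections between consecutive envelope lines give the roots: for adjacent envelope indices i < j the intersection is x = (a_i − a_j) / (j − i). Reading off the sorted break points: {0, 2, 5}.
Verification: at each break x_0, at least two indices attain the minimum of min_i(a_i + i · x_0).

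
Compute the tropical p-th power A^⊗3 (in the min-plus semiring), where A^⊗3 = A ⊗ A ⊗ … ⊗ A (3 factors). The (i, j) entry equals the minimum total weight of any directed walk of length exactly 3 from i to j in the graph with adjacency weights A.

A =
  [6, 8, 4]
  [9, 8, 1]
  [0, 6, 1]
A^⊗3 =
  [5, 11, 6]
  [2, 8, 3]
  [2, 8, 3]

Each entry (A^⊗3)_ij equals the minimum over all length-3 walks i = v_0 → v_1 → … → v_3 = j of Σ_t A[v_t][v_{t+1}]. For example, for (i, j) = (0, 2) we minimise over 9 possible intermediate vertex sequences; the minimum is 6, attained along the walk 0 → 2 → 2 → 2.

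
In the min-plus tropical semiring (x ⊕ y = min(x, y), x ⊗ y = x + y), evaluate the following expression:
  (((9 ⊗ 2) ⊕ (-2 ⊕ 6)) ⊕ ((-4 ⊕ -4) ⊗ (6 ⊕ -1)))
(((9 ⊗ 2) ⊕ (-2 ⊕ 6)) ⊕ ((-4 ⊕ -4) ⊗ (6 ⊕ -1))) = -5

Expand innermost to outermost. Recall ⊕ takes the minimum of its arguments and ⊗ takes their sum. Working out the expression (((9 ⊗ 2) ⊕ (-2 ⊕ 6)) ⊕ ((-4 ⊕ -4) ⊗ (6 ⊕ -1))) gives -5.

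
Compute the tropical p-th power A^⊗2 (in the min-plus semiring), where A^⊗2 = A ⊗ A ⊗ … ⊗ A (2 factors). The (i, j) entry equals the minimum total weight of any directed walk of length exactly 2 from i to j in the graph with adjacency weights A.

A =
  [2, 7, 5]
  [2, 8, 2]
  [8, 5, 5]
A^⊗2 =
  [4, 9, 7]
  [4, 7, 7]
  [7, 10, 7]

Each entry (A^⊗2)_ij equals the minimum over all length-2 walks i = v_0 → v_1 → … → v_2 = j of Σ_t A[v_t][v_{t+1}]. For example, for (i, j) = (0, 2) we minimise over 3 possible intermediate vertex sequences; the minimum is 7, attained along the walk 0 → 0 → 2.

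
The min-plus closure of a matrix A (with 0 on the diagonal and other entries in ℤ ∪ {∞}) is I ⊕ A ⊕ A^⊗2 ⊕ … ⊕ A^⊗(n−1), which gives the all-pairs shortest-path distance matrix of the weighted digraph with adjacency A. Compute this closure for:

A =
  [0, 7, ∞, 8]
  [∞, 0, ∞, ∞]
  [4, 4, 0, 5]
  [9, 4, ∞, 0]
Closure =
  [0, 7, ∞, 8]
  [∞, 0, ∞, ∞]
  [4, 4, 0, 5]
  [9, 4, ∞, 0]

This is the Floyd-Warshall all-pairs shortest-path computation. For each intermediate vertex k = 0, 1, …, 3, update dist[i][j] ← min(dist[i][j], dist[i][k] + dist[k][j]). The final matrix gives, for each (i, j), the minimum total weight of any directed path from i to j (possibly empty when i = j).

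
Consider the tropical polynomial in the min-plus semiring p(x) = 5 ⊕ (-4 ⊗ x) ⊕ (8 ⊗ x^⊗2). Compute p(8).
p(8) = 4

A tropical monomial a ⊗ x^⊗i evaluates to a + i · x. Evaluating each term at x = 8:
  Term 0 contributes 5 + 0 · 8 = 5
  Term 1 contributes -4 + 1 · 8 = 4
  Term 2 contributes 8 + 2 · 8 = 24
p(8) = ⊕ of these = min[5, 4, 24] = 4.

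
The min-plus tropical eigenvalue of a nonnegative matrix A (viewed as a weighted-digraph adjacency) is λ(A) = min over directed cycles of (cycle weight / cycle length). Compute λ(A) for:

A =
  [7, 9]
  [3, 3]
λ(A) = 3

Enumerate directed cycles and compute their means (weight / length). Sample:
  cycle 0 → 0: weight = 7, length = 1, mean = 7/1 ≈ 7.000
  cycle 1 → 1: weight = 3, length = 1, mean = 3/1 ≈ 3.000
  cycle 0 → 1 → 0: weight = 12, length = 2, mean = 12/2 ≈ 6.000
  cycle 1 → 0 → 1: weight = 12, length = 2, mean = 12/2 ≈ 6.000
Minimum mean = 3.000, attained e.g. along the cycle 1 → 1 with weight 3 and length 1. So λ(A) = 3/1 = 3.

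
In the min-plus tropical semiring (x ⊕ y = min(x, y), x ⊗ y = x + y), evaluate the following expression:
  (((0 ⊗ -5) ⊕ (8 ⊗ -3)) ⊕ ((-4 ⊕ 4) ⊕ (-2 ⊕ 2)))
(((0 ⊗ -5) ⊕ (8 ⊗ -3)) ⊕ ((-4 ⊕ 4) ⊕ (-2 ⊕ 2))) = -5

Expand innermost to outermost. Recall ⊕ takes the minimum of its arguments and ⊗ takes their sum. Working out the expression (((0 ⊗ -5) ⊕ (8 ⊗ -3)) ⊕ ((-4 ⊕ 4) ⊕ (-2 ⊕ 2))) gives -5.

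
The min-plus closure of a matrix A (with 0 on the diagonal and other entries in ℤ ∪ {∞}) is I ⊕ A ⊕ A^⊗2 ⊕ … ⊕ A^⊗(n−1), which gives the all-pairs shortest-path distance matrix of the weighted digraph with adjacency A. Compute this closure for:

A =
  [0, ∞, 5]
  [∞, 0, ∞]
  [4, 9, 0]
Closure =
  [0, 14, 5]
  [∞, 0, ∞]
  [4, 9, 0]

This is the Floyd-Warshall all-pairs shortest-path computation. For each intermediate vertex k = 0, 1, …, 2, update dist[i][j] ← min(dist[i][j], dist[i][k] + dist[k][j]). The final matrix gives, for each (i, j), the minimum total weight of any directed path from i to j (possibly empty when i = j).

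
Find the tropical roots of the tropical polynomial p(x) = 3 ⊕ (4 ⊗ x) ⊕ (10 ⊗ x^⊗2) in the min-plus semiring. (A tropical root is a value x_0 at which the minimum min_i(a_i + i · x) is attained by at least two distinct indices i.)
Roots: {-6, -1}

Each tropical root is a break point of the lower envelope of the lines y = a_i + i · x (there are 3 lines, with slopes 0, 1, ..., 2). Only the lines that attain the minimum somewhere contribute to roots; other lines are dominated. Here the surviving (envelope) indices are i = 2, i = 1, i = 0.
Intersections between consecutive envelope lines give the roots: for adjacent envelope indices i < j the intersection is x = (a_i − a_j) / (j − i). Reading off the sorted break points: {-6, -1}.
Verification: at each break x_0, at least two indices attain the minimum of min_i(a_i + i · x_0).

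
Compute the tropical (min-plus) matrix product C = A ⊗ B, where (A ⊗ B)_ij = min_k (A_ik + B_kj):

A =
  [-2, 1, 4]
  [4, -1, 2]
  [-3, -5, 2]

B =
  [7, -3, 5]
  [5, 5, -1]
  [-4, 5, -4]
A ⊗ B =
  [0, -5, 0]
  [-2, 1, -2]
  [-2, -6, -6]

Apply the min-plus product entry-by-entry:
  C[0][0] = min over k of (A[0][0] + B[0][0] = -2 + 7 = 5, A[0][1] + B[1][0] = 1 + 5 = 6, A[0][2] + B[2][0] = 4 + -4 = 0) = 0 (attained at k = 2)
  C[0][1] = min over k of (A[0][0] + B[0][1] = -2 + -3 = -5, A[0][1] + B[1][1] = 1 + 5 = 6, A[0][2] + B[2][1] = 4 + 5 = 9) = -5 (attained at k = 0)
  C[0][2] = min over k of (A[0][0] + B[0][2] = -2 + 5 = 3, A[0][1] + B[1][2] = 1 + -1 = 0, A[0][2] + B[2][2] = 4 + -4 = 0) = 0 (attained at k = 1)
  C[1][0] = min over k of (A[1][0] + B[0][0] = 4 + 7 = 11, A[1][1] + B[1][0] = -1 + 5 = 4, A[1][2] + B[2][0] = 2 + -4 = -2) = -2 (attained at k = 2)
  C[1][1] = min over k of (A[1][0] + B[0][1] = 4 + -3 = 1, A[1][1] + B[1][1] = -1 + 5 = 4, A[1][2] + B[2][1] = 2 + 5 = 7) = 1 (attained at k = 0)
  C[1][2] = min over k of (A[1][0] + B[0][2] = 4 + 5 = 9, A[1][1] + B[1][2] = -1 + -1 = -2, A[1][2] + B[2][2] = 2 + -4 = -2) = -2 (attained at k = 1)
  C[2][0] = min over k of (A[2][0] + B[0][0] = -3 + 7 = 4, A[2][1] + B[1][0] = -5 + 5 = 0, A[2][2] + B[2][0] = 2 + -4 = -2) = -2 (attained at k = 2)
  C[2][1] = min over k of (A[2][0] + B[0][1] = -3 + -3 = -6, A[2][1] + B[1][1] = -5 + 5 = 0, A[2][2] + B[2][1] = 2 + 5 = 7) = -6 (attained at k = 0)
  C[2][2] = min over k of (A[2][0] + B[0][2] = -3 + 5 = 2, A[2][1] + B[1][2] = -5 + -1 = -6, A[2][2] + B[2][2] = 2 + -4 = -2) = -6 (attained at k = 1)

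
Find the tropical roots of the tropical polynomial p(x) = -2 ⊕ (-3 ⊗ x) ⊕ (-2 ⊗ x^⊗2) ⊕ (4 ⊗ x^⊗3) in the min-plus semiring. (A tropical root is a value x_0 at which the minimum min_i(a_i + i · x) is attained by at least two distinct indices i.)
Roots: {-6, -1, 1}

Each tropical root is a break point of the lower envelope of the lines y = a_i + i · x (there are 4 lines, with slopes 0, 1, ..., 3). Only the lines that attain the minimum somewhere contribute to roots; other lines are dominated. Here the surviving (envelope) indices are i = 3, i = 2, i = 1, i = 0.
Intersections between consecutive envelope lines give the roots: for adjacent envelope indices i < j the intersection is x = (a_i − a_j) / (j − i). Reading off the sorted break points: {-6, -1, 1}.
Verification: at each break x_0, at least two indices attain the minimum of min_i(a_i + i · x_0).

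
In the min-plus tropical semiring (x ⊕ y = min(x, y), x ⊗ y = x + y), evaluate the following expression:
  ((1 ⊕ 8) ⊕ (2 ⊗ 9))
((1 ⊕ 8) ⊕ (2 ⊗ 9)) = 1

Expand innermost to outermost. Recall ⊕ takes the minimum of its arguments and ⊗ takes their sum. Working out the expression ((1 ⊕ 8) ⊕ (2 ⊗ 9)) gives 1.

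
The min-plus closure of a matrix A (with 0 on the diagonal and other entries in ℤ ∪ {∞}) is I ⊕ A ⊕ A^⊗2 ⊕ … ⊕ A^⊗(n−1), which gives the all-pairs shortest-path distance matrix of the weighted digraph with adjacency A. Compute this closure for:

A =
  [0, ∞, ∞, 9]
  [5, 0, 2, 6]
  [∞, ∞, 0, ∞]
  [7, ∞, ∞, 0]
Closure =
  [0, ∞, ∞, 9]
  [5, 0, 2, 6]
  [∞, ∞, 0, ∞]
  [7, ∞, ∞, 0]

This is the Floyd-Warshall all-pairs shortest-path computation. For each intermediate vertex k = 0, 1, …, 3, update dist[i][j] ← min(dist[i][j], dist[i][k] + dist[k][j]). The final matrix gives, for each (i, j), the minimum total weight of any directed path from i to j (possibly empty when i = j).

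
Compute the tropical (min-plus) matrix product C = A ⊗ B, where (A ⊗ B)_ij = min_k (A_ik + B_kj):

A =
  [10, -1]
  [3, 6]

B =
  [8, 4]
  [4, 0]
A ⊗ B =
  [3, -1]
  [10, 6]

Apply the min-plus product entry-by-entry:
  C[0][0] = min over k of (A[0][0] + B[0][0] = 10 + 8 = 18, A[0][1] + B[1][0] = -1 + 4 = 3) = 3 (attained at k = 1)
  C[0][1] = min over k of (A[0][0] + B[0][1] = 10 + 4 = 14, A[0][1] + B[1][1] = -1 + 0 = -1) = -1 (attained at k = 1)
  C[1][0] = min over k of (A[1][0] + B[0][0] = 3 + 8 = 11, A[1][1] + B[1][0] = 6 + 4 = 10) = 10 (attained at k = 1)
  C[1][1] = min over k of (A[1][0] + B[0][1] = 3 + 4 = 7, A[1][1] + B[1][1] = 6 + 0 = 6) = 6 (attained at k = 1)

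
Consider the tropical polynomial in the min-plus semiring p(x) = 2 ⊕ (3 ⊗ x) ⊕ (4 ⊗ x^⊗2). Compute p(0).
p(0) = 2

A tropical monomial a ⊗ x^⊗i evaluates to a + i · x. Evaluating each term at x = 0:
  Term 0 contributes 2 + 0 · 0 = 2
  Term 1 contributes 3 + 1 · 0 = 3
  Term 2 contributes 4 + 2 · 0 = 4
p(0) = ⊕ of these = min[2, 3, 4] = 2.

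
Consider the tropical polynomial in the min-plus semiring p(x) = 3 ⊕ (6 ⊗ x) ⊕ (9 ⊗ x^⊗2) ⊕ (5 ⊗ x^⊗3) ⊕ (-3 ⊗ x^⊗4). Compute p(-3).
p(-3) = -15

A tropical monomial a ⊗ x^⊗i evaluates to a + i · x. Evaluating each term at x = -3:
  Term 0 contributes 3 + 0 · -3 = 3
  Term 1 contributes 6 + 1 · -3 = 3
  Term 2 contributes 9 + 2 · -3 = 3
  Term 3 contributes 5 + 3 · -3 = -4
  Term 4 contributes -3 + 4 · -3 = -15
p(-3) = ⊕ of these = min[3, 3, 3, -4, -15] = -15.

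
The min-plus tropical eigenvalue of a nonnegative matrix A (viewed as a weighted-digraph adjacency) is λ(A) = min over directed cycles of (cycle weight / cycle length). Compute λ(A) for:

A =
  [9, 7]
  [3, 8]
λ(A) = 5

Enumerate directed cycles and compute their means (weight / length). Sample:
  cycle 0 → 0: weight = 9, length = 1, mean = 9/1 ≈ 9.000
  cycle 1 → 1: weight = 8, length = 1, mean = 8/1 ≈ 8.000
  cycle 0 → 1 → 0: weight = 10, length = 2, mean = 10/2 ≈ 5.000
  cycle 1 → 0 → 1: weight = 10, length = 2, mean = 10/2 ≈ 5.000
Minimum mean = 5.000, attained e.g. along the cycle 0 → 1 → 0 with weight 10 and length 2. So λ(A) = 10/2 = 5.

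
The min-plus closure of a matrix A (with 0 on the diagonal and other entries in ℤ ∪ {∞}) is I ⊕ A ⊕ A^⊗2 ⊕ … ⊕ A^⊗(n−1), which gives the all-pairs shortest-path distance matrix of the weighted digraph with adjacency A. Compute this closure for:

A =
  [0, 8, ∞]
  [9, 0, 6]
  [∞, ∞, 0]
Closure =
  [0, 8, 14]
  [9, 0, 6]
  [∞, ∞, 0]

This is the Floyd-Warshall all-pairs shortest-path computation. For each intermediate vertex k = 0, 1, …, 2, update dist[i][j] ← min(dist[i][j], dist[i][k] + dist[k][j]). The final matrix gives, for each (i, j), the minimum total weight of any directed path from i to j (possibly empty when i = j).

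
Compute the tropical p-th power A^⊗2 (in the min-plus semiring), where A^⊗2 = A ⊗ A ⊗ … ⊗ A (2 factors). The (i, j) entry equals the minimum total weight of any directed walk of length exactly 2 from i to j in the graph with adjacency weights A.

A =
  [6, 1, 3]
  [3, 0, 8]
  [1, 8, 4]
A^⊗2 =
  [4, 1, 7]
  [3, 0, 6]
  [5, 2, 4]

Each entry (A^⊗2)_ij equals the minimum over all length-2 walks i = v_0 → v_1 → … → v_2 = j of Σ_t A[v_t][v_{t+1}]. For example, for (i, j) = (0, 2) we minimise over 3 possible intermediate vertex sequences; the minimum is 7, attained along the walk 0 → 2 → 2.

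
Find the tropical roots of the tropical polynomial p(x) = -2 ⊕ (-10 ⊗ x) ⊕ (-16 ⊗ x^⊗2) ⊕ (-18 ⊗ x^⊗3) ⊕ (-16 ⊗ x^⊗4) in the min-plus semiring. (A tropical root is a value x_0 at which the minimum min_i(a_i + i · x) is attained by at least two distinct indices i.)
Roots: {-2, 2, 6, 8}

Each tropical root is a break point of the lower envelope of the lines y = a_i + i · x (there are 5 lines, with slopes 0, 1, ..., 4). Only the lines that attain the minimum somewhere contribute to roots; other lines are dominated. Here the surviving (envelope) indices are i = 4, i = 3, i = 2, i = 1, i = 0.
Intersections between consecutive envelope lines give the roots: for adjacent envelope indices i < j the intersection is x = (a_i − a_j) / (j − i). Reading off the sorted break points: {-2, 2, 6, 8}.
Verification: at each break x_0, at least two indices attain the minimum of min_i(a_i + i · x_0).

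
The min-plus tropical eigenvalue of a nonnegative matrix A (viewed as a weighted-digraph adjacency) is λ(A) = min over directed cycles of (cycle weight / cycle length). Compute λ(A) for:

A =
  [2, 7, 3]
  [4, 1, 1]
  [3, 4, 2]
λ(A) = 1

Enumerate directed cycles and compute their means (weight / length). Sample:
  cycle 0 → 0: weight = 2, length = 1, mean = 2/1 ≈ 2.000
  cycle 1 → 1: weight = 1, length = 1, mean = 1/1 ≈ 1.000
  cycle 2 → 2: weight = 2, length = 1, mean = 2/1 ≈ 2.000
  cycle 0 → 1 → 0: weight = 11, length = 2, mean = 11/2 ≈ 5.500
  cycle 0 → 2 → 0: weight = 6, length = 2, mean = 6/2 ≈ 3.000
  cycle 1 → 0 → 1: weight = 11, length = 2, mean = 11/2 ≈ 5.500
Minimum mean = 1.000, attained e.g. along the cycle 1 → 1 with weight 1 and length 1. So λ(A) = 1/1 = 1.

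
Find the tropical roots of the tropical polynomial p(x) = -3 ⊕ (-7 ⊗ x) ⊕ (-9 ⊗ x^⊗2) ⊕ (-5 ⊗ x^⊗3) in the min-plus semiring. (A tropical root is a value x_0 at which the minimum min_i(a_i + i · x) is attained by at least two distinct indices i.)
Roots: {-4, 2, 4}

Each tropical root is a break point of the lower envelope of the lines y = a_i + i · x (there are 4 lines, with slopes 0, 1, ..., 3). Only the lines that attain the minimum somewhere contribute to roots; other lines are dominated. Here the surviving (envelope) indices are i = 3, i = 2, i = 1, i = 0.
Intersections between consecutive envelope lines give the roots: for adjacent envelope indices i < j the intersection is x = (a_i − a_j) / (j − i). Reading off the sorted break points: {-4, 2, 4}.
Verification: at each break x_0, at least two indices attain the minimum of min_i(a_i + i · x_0).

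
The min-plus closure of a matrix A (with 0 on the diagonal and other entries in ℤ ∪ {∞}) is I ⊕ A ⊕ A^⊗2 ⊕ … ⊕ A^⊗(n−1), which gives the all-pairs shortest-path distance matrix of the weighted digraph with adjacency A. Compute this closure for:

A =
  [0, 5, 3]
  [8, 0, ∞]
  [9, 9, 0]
Closure =
  [0, 5, 3]
  [8, 0, 11]
  [9, 9, 0]

This is the Floyd-Warshall all-pairs shortest-path computation. For each intermediate vertex k = 0, 1, …, 2, update dist[i][j] ← min(dist[i][j], dist[i][k] + dist[k][j]). The final matrix gives, for each (i, j), the minimum total weight of any directed path from i to j (possibly empty when i = j).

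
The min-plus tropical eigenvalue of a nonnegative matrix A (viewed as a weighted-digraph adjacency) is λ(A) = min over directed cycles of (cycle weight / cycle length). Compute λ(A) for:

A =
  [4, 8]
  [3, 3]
λ(A) = 3

Enumerate directed cycles and compute their means (weight / length). Sample:
  cycle 0 → 0: weight = 4, length = 1, mean = 4/1 ≈ 4.000
  cycle 1 → 1: weight = 3, length = 1, mean = 3/1 ≈ 3.000
  cycle 0 → 1 → 0: weight = 11, length = 2, mean = 11/2 ≈ 5.500
  cycle 1 → 0 → 1: weight = 11, length = 2, mean = 11/2 ≈ 5.500
Minimum mean = 3.000, attained e.g. along the cycle 1 → 1 with weight 3 and length 1. So λ(A) = 3/1 = 3.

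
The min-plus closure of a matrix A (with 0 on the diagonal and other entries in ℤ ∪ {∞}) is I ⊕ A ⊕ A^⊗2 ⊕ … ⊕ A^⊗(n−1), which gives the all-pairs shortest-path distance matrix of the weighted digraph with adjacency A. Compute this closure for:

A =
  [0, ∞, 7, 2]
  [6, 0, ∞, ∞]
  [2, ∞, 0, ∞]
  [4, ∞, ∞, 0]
Closure =
  [0, ∞, 7, 2]
  [6, 0, 13, 8]
  [2, ∞, 0, 4]
  [4, ∞, 11, 0]

This is the Floyd-Warshall all-pairs shortest-path computation. For each intermediate vertex k = 0, 1, …, 3, update dist[i][j] ← min(dist[i][j], dist[i][k] + dist[k][j]). The final matrix gives, for each (i, j), the minimum total weight of any directed path from i to j (possibly empty when i = j).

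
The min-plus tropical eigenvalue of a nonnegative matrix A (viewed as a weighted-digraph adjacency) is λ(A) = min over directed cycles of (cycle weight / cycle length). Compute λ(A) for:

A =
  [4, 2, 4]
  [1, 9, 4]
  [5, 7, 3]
λ(A) = 3/2

Enumerate directed cycles and compute their means (weight / length). Sample:
  cycle 0 → 0: weight = 4, length = 1, mean = 4/1 ≈ 4.000
  cycle 1 → 1: weight = 9, length = 1, mean = 9/1 ≈ 9.000
  cycle 2 → 2: weight = 3, length = 1, mean = 3/1 ≈ 3.000
  cycle 0 → 1 → 0: weight = 3, length = 2, mean = 3/2 ≈ 1.500
  cycle 0 → 2 → 0: weight = 9, length = 2, mean = 9/2 ≈ 4.500
  cycle 1 → 0 → 1: weight = 3, length = 2, mean = 3/2 ≈ 1.500
Minimum mean = 1.500, attained e.g. along the cycle 0 → 1 → 0 with weight 3 and length 2. So λ(A) = 3/2 = 3/2.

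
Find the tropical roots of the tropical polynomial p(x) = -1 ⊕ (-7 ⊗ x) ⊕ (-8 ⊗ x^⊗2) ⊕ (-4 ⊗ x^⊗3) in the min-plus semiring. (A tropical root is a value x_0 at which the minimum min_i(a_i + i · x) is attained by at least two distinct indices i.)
Roots: {-4, 1, 6}

Each tropical root is a break point of the lower envelope of the lines y = a_i + i · x (there are 4 lines, with slopes 0, 1, ..., 3). Only the lines that attain the minimum somewhere contribute to roots; other lines are dominated. Here the surviving (envelope) indices are i = 3, i = 2, i = 1, i = 0.
Intersections between consecutive envelope lines give the roots: for adjacent envelope indices i < j the intersection is x = (a_i − a_j) / (j − i). Reading off the sorted break points: {-4, 1, 6}.
Verification: at each break x_0, at least two indices attain the minimum of min_i(a_i + i · x_0).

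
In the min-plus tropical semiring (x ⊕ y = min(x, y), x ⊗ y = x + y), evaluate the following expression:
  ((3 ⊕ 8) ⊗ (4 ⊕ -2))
((3 ⊕ 8) ⊗ (4 ⊕ -2)) = 1

Expand innermost to outermost. Recall ⊕ takes the minimum of its arguments and ⊗ takes their sum. Working out the expression ((3 ⊕ 8) ⊗ (4 ⊕ -2)) gives 1.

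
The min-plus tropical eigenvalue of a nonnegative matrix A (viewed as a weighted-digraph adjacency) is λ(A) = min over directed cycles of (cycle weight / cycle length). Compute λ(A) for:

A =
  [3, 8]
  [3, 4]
λ(A) = 3

Enumerate directed cycles and compute their means (weight / length). Sample:
  cycle 0 → 0: weight = 3, length = 1, mean = 3/1 ≈ 3.000
  cycle 1 → 1: weight = 4, length = 1, mean = 4/1 ≈ 4.000
  cycle 0 → 1 → 0: weight = 11, length = 2, mean = 11/2 ≈ 5.500
  cycle 1 → 0 → 1: weight = 11, length = 2, mean = 11/2 ≈ 5.500
Minimum mean = 3.000, attained e.g. along the cycle 0 → 0 with weight 3 and length 1. So λ(A) = 3/1 = 3.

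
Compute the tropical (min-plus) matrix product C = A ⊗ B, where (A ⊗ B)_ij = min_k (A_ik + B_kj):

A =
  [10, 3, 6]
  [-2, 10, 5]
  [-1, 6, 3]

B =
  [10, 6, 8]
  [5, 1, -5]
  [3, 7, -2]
A ⊗ B =
  [8, 4, -2]
  [8, 4, 3]
  [6, 5, 1]

Apply the min-plus product entry-by-entry:
  C[0][0] = min over k of (A[0][0] + B[0][0] = 10 + 10 = 20, A[0][1] + B[1][0] = 3 + 5 = 8, A[0][2] + B[2][0] = 6 + 3 = 9) = 8 (attained at k = 1)
  C[0][1] = min over k of (A[0][0] + B[0][1] = 10 + 6 = 16, A[0][1] + B[1][1] = 3 + 1 = 4, A[0][2] + B[2][1] = 6 + 7 = 13) = 4 (attained at k = 1)
  C[0][2] = min over k of (A[0][0] + B[0][2] = 10 + 8 = 18, A[0][1] + B[1][2] = 3 + -5 = -2, A[0][2] + B[2][2] = 6 + -2 = 4) = -2 (attained at k = 1)
  C[1][0] = min over k of (A[1][0] + B[0][0] = -2 + 10 = 8, A[1][1] + B[1][0] = 10 + 5 = 15, A[1][2] + B[2][0] = 5 + 3 = 8) = 8 (attained at k = 0)
  C[1][1] = min over k of (A[1][0] + B[0][1] = -2 + 6 = 4, A[1][1] + B[1][1] = 10 + 1 = 11, A[1][2] + B[2][1] = 5 + 7 = 12) = 4 (attained at k = 0)
  C[1][2] = min over k of (A[1][0] + B[0][2] = -2 + 8 = 6, A[1][1] + B[1][2] = 10 + -5 = 5, A[1][2] + B[2][2] = 5 + -2 = 3) = 3 (attained at k = 2)
  C[2][0] = min over k of (A[2][0] + B[0][0] = -1 + 10 = 9, A[2][1] + B[1][0] = 6 + 5 = 11, A[2][2] + B[2][0] = 3 + 3 = 6) = 6 (attained at k = 2)
  C[2][1] = min over k of (A[2][0] + B[0][1] = -1 + 6 = 5, A[2][1] + B[1][1] = 6 + 1 = 7, A[2][2] + B[2][1] = 3 + 7 = 10) = 5 (attained at k = 0)
  C[2][2] = min over k of (A[2][0] + B[0][2] = -1 + 8 = 7, A[2][1] + B[1][2] = 6 + -5 = 1, A[2][2] + B[2][2] = 3 + -2 = 1) = 1 (attained at k = 1)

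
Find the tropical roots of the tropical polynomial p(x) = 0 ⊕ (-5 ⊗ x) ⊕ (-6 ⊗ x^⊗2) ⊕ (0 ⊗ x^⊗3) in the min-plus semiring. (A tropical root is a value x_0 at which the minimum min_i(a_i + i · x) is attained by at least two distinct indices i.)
Roots: {-6, 1, 5}

Each tropical root is a break point of the lower envelope of the lines y = a_i + i · x (there are 4 lines, with slopes 0, 1, ..., 3). Only the lines that attain the minimum somewhere contribute to roots; other lines are dominated. Here the surviving (envelope) indices are i = 3, i = 2, i = 1, i = 0.
Intersections between consecutive envelope lines give the roots: for adjacent envelope indices i < j the intersection is x = (a_i − a_j) / (j − i). Reading off the sorted break points: {-6, 1, 5}.
Verification: at each break x_0, at least two indices attain the minimum of min_i(a_i + i · x_0).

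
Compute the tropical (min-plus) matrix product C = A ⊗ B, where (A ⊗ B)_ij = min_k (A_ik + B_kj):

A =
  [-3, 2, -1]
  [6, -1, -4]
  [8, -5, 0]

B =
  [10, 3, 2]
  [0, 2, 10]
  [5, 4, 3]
A ⊗ B =
  [2, 0, -1]
  [-1, 0, -1]
  [-5, -3, 3]

Apply the min-plus product entry-by-entry:
  C[0][0] = min over k of (A[0][0] + B[0][0] = -3 + 10 = 7, A[0][1] + B[1][0] = 2 + 0 = 2, A[0][2] + B[2][0] = -1 + 5 = 4) = 2 (attained at k = 1)
  C[0][1] = min over k of (A[0][0] + B[0][1] = -3 + 3 = 0, A[0][1] + B[1][1] = 2 + 2 = 4, A[0][2] + B[2][1] = -1 + 4 = 3) = 0 (attained at k = 0)
  C[0][2] = min over k of (A[0][0] + B[0][2] = -3 + 2 = -1, A[0][1] + B[1][2] = 2 + 10 = 12, A[0][2] + B[2][2] = -1 + 3 = 2) = -1 (attained at k = 0)
  C[1][0] = min over k of (A[1][0] + B[0][0] = 6 + 10 = 16, A[1][1] + B[1][0] = -1 + 0 = -1, A[1][2] + B[2][0] = -4 + 5 = 1) = -1 (attained at k = 1)
  C[1][1] = min over k of (A[1][0] + B[0][1] = 6 + 3 = 9, A[1][1] + B[1][1] = -1 + 2 = 1, A[1][2] + B[2][1] = -4 + 4 = 0) = 0 (attained at k = 2)
  C[1][2] = min over k of (A[1][0] + B[0][2] = 6 + 2 = 8, A[1][1] + B[1][2] = -1 + 10 = 9, A[1][2] + B[2][2] = -4 + 3 = -1) = -1 (attained at k = 2)
  C[2][0] = min over k of (A[2][0] + B[0][0] = 8 + 10 = 18, A[2][1] + B[1][0] = -5 + 0 = -5, A[2][2] + B[2][0] = 0 + 5 = 5) = -5 (attained at k = 1)
  C[2][1] = min over k of (A[2][0] + B[0][1] = 8 + 3 = 11, A[2][1] + B[1][1] = -5 + 2 = -3, A[2][2] + B[2][1] = 0 + 4 = 4) = -3 (attained at k = 1)
  C[2][2] = min over k of (A[2][0] + B[0][2] = 8 + 2 = 10, A[2][1] + B[1][2] = -5 + 10 = 5, A[2][2] + B[2][2] = 0 + 3 = 3) = 3 (attained at k = 2)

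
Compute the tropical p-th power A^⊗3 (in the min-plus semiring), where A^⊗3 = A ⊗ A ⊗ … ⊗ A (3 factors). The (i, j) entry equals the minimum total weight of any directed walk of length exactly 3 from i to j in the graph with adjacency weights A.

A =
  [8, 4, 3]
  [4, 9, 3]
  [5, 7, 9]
A^⊗3 =
  [12, 12, 11]
  [12, 12, 11]
  [13, 15, 12]

Each entry (A^⊗3)_ij equals the minimum over all length-3 walks i = v_0 → v_1 → … → v_3 = j of Σ_t A[v_t][v_{t+1}]. For example, for (i, j) = (0, 2) we minimise over 9 possible intermediate vertex sequences; the minimum is 11, attained along the walk 0 → 1 → 0 → 2.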